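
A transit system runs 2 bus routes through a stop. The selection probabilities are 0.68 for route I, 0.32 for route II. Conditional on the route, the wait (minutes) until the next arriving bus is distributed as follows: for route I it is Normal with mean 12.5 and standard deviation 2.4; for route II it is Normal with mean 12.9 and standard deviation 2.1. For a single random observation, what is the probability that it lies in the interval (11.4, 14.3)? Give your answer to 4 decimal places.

Conditional on each route, P(11.4 < X < 14.3): I: 0.450016; II: 0.509982.
By total probability, P(11.4 < X < 14.3) = 0.68·0.450016 + 0.32·0.509982 = 0.469205.

0.4692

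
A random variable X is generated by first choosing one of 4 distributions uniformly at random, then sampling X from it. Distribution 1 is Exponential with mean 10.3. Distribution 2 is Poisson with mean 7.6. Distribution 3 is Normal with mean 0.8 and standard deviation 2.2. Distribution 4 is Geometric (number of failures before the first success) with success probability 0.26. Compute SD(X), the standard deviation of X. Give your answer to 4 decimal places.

6.8192

Per component, 1: μ=10.3, E[X²]=212.18; 2: μ=7.6, E[X²]=65.36; 3: μ=0.8, E[X²]=5.48; 4: μ=2.84615, E[X²]=19.0473.
E[X] = 0.25·10.3 + 0.25·7.6 + 0.25·0.8 + 0.25·2.84615 = 5.38654.
E[X²] = 0.25·212.18 + 0.25·65.36 + 0.25·5.48 + 0.25·19.0473 = 75.5168.
Var(X) = E[X²] − (E[X])² = 75.5168 − 29.0148 = 46.502.
SD(X) = √46.502 = 6.81924.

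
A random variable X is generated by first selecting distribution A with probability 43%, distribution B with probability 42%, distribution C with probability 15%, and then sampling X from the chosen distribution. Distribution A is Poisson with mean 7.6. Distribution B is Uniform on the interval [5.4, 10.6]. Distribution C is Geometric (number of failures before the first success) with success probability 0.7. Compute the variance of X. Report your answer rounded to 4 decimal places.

Per component, A: μ=7.6, E[X²]=65.36; B: μ=8, E[X²]=66.2533; C: μ=0.428571, E[X²]=0.795918.
E[X] = 0.43·7.6 + 0.42·8 + 0.15·0.428571 = 6.69229.
E[X²] = 0.43·65.36 + 0.42·66.2533 + 0.15·0.795918 = 56.0506.
Var(X) = E[X²] − (E[X])² = 56.0506 − 44.7867 = 11.2639.

11.2639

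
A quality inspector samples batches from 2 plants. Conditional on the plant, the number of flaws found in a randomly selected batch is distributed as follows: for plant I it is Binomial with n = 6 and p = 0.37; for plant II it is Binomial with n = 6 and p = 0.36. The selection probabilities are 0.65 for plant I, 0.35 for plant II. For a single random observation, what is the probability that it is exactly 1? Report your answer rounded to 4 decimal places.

Conditional on each plant, P(X = 1): I: 0.220321; II: 0.231928.
By total probability, P(X = 1) = 0.65·0.220321 + 0.35·0.231928 = 0.224383.

0.2244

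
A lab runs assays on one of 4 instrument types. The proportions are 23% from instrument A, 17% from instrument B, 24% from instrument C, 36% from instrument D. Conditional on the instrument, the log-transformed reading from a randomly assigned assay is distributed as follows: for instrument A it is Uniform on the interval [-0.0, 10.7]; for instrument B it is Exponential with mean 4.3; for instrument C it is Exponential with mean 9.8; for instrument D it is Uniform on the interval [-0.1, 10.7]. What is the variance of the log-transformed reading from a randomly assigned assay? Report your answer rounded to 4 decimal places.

Per component, A: μ=5.35, E[X²]=38.1633; B: μ=4.3, E[X²]=36.98; C: μ=9.8, E[X²]=192.08; D: μ=5.3, E[X²]=37.81.
E[X] = 0.23·5.35 + 0.17·4.3 + 0.24·9.8 + 0.36·5.3 = 6.2215.
E[X²] = 0.23·38.1633 + 0.17·36.98 + 0.24·192.08 + 0.36·37.81 = 74.775.
Var(X) = E[X²] − (E[X])² = 74.775 − 38.7071 = 36.0679.

36.0679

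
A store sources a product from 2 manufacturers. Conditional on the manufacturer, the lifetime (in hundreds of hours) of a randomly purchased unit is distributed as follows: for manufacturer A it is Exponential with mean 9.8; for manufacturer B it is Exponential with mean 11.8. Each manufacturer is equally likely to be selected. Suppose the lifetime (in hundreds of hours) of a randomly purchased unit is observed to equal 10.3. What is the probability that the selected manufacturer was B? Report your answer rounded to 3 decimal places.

Likelihoods f(10.3 | ·): A: 0.0356715; B: 0.0354022.
Posterior ∝ prior × likelihood. Numerator for B: 0.5·0.0354022 = 0.0177011.
Normalizing constant: 0.5·0.0356715 + 0.5·0.0354022 = 0.0355369.
P(B | observation) = 0.0177011 / 0.0355369 = 0.498105.

0.498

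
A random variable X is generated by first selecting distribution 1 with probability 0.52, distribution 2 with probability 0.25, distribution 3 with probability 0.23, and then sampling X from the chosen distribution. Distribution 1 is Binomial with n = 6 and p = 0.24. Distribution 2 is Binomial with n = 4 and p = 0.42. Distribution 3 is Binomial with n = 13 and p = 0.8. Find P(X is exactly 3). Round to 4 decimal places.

0.1061

Conditional on each component, P(X = 3): 1: 0.121368; 2: 0.171884; 3: 1.49946e-05.
By total probability, P(X = 3) = 0.52·0.121368 + 0.25·0.171884 + 0.23·1.49946e-05 = 0.106086.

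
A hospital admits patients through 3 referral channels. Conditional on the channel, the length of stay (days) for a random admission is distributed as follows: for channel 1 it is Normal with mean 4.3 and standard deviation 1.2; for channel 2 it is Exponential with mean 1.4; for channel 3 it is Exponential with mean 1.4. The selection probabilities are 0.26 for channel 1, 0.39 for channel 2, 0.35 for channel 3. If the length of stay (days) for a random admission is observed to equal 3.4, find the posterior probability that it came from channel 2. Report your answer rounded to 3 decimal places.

0.220

Likelihoods f(3.4 | ·): 1: 0.250948; 2: 0.0629733; 3: 0.0629733.
Posterior ∝ prior × likelihood. Numerator for 2: 0.39·0.0629733 = 0.0245596.
Normalizing constant: 0.26·0.250948 + 0.39·0.0629733 + 0.35·0.0629733 = 0.111847.
P(2 | observation) = 0.0245596 / 0.111847 = 0.219583.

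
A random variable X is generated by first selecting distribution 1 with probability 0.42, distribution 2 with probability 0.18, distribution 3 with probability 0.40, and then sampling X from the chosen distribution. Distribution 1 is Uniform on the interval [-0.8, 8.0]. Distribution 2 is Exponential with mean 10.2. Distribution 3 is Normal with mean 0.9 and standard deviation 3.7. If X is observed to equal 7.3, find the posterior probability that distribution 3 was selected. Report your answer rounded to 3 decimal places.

Likelihoods f(7.3 | ·): 1: 0.113636; 2: 0.0479271; 3: 0.0241552.
Posterior ∝ prior × likelihood. Numerator for 3: 0.4·0.0241552 = 0.0096621.
Normalizing constant: 0.42·0.113636 + 0.18·0.0479271 + 0.4·0.0241552 = 0.0660162.
P(3 | observation) = 0.0096621 / 0.0660162 = 0.146359.

0.146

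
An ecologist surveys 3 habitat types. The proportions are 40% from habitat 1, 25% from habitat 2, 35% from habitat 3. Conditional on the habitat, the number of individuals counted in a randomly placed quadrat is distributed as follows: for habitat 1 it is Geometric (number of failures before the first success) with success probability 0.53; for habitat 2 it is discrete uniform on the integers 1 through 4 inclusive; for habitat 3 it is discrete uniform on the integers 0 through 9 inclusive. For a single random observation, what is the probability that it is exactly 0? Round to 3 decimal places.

0.247

Conditional on each habitat, P(X = 0): 1: 0.53; 2: 0; 3: 0.1.
By total probability, P(X = 0) = 0.4·0.53 + 0.25·0 + 0.35·0.1 = 0.247.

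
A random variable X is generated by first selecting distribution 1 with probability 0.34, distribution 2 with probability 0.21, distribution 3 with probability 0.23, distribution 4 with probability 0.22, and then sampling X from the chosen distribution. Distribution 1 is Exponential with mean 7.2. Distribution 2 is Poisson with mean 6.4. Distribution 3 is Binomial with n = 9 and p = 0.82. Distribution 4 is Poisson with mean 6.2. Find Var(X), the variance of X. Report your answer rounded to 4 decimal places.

20.8809

Per component, 1: μ=7.2, E[X²]=103.68; 2: μ=6.4, E[X²]=47.36; 3: μ=7.38, E[X²]=55.7928; 4: μ=6.2, E[X²]=44.64.
E[X] = 0.34·7.2 + 0.21·6.4 + 0.23·7.38 + 0.22·6.2 = 6.8534.
E[X²] = 0.34·103.68 + 0.21·47.36 + 0.23·55.7928 + 0.22·44.64 = 67.8499.
Var(X) = E[X²] − (E[X])² = 67.8499 − 46.9691 = 20.8809.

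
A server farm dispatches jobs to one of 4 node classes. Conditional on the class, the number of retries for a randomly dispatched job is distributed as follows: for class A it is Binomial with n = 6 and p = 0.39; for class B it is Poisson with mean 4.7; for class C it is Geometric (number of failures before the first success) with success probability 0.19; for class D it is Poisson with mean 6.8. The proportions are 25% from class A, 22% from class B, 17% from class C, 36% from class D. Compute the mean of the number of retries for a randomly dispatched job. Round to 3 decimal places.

Component means — A: 2.34; B: 4.7; C: 4.26316; D: 6.8.
E[X] = 0.25·2.34 + 0.22·4.7 + 0.17·4.26316 + 0.36·6.8 = 4.79174.

4.792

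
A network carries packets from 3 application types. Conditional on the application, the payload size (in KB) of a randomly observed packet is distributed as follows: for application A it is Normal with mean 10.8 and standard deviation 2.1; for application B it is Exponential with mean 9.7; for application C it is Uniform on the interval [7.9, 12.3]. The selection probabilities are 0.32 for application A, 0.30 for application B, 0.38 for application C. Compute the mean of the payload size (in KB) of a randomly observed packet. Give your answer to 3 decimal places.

10.204

Component means — A: 10.8; B: 9.7; C: 10.1.
E[X] = 0.32·10.8 + 0.3·9.7 + 0.38·10.1 = 10.204.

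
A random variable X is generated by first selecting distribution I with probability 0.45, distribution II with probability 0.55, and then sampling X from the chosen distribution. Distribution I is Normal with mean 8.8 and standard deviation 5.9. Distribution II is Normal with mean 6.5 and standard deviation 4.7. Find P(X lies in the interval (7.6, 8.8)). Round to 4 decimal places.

0.0886

Conditional on each component, P(7.6 < X < 8.8): I: 0.0805848; II: 0.0951831.
By total probability, P(7.6 < X < 8.8) = 0.45·0.0805848 + 0.55·0.0951831 = 0.0886139.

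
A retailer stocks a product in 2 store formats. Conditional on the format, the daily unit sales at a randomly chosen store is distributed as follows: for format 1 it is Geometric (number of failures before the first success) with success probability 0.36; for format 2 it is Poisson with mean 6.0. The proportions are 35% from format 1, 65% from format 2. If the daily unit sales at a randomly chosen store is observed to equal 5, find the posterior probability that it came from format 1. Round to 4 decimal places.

Likelihoods P(X=5 | ·): 1: 0.0386547; 2: 0.160623.
Posterior ∝ prior × likelihood. Numerator for 1: 0.35·0.0386547 = 0.0135291.
Normalizing constant: 0.35·0.0386547 + 0.65·0.160623 = 0.117934.
P(1 | observation) = 0.0135291 / 0.117934 = 0.114718.

0.1147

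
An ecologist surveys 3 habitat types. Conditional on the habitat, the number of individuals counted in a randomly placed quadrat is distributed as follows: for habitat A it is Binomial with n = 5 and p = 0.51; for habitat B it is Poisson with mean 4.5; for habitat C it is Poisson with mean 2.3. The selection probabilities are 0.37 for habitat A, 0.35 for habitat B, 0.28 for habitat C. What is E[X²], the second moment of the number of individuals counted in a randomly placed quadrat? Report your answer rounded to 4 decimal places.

13.6559

For each component E[X²] = Var + (mean)², giving A: 7.752; B: 24.75; C: 7.59.
Overall E[X²] = 0.37·7.752 + 0.35·24.75 + 0.28·7.59 = 13.6559.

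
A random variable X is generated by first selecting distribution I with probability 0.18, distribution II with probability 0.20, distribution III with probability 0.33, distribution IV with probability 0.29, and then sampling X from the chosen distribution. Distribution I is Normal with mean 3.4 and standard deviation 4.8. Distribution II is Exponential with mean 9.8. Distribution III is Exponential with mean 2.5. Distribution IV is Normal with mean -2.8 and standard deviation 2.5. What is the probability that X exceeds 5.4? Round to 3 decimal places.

0.214

Conditional on each component, P(X > 5.4): I: 0.338461; II: 0.576361; III: 0.115325; IV: 0.000519035.
By total probability, P(X > 5.4) = 0.18·0.338461 + 0.2·0.576361 + 0.33·0.115325 + 0.29·0.000519035 = 0.214403.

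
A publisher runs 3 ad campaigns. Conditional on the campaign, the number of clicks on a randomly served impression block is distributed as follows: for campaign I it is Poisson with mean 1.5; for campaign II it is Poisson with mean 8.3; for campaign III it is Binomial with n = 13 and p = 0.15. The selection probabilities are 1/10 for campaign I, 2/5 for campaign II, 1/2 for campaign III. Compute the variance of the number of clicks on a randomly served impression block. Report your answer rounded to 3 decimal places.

14.223

Per component, I: μ=1.5, E[X²]=3.75; II: μ=8.3, E[X²]=77.19; III: μ=1.95, E[X²]=5.46.
E[X] = 0.1·1.5 + 0.4·8.3 + 0.5·1.95 = 4.445.
E[X²] = 0.1·3.75 + 0.4·77.19 + 0.5·5.46 = 33.981.
Var(X) = E[X²] − (E[X])² = 33.981 − 19.758 = 14.223.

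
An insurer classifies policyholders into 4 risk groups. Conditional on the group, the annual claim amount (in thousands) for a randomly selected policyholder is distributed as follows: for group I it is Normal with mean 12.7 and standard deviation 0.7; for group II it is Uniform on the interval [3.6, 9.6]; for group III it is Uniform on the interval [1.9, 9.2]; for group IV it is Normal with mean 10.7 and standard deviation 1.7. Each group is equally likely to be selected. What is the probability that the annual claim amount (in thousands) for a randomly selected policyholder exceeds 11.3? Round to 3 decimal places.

Conditional on each group, P(X > 11.3): I: 0.97725; II: 0; III: 0; IV: 0.362066.
By total probability, P(X > 11.3) = 0.25·0.97725 + 0.25·0 + 0.25·0 + 0.25·0.362066 = 0.334829.

0.335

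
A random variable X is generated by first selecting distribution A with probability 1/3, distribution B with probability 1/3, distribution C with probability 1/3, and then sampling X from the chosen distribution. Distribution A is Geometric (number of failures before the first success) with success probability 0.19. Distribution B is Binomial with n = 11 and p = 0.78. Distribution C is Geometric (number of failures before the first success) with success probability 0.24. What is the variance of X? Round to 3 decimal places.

Per component, A: μ=4.26316, E[X²]=40.6122; B: μ=8.58, E[X²]=75.504; C: μ=3.16667, E[X²]=23.2222.
E[X] = 0.333333·4.26316 + 0.333333·8.58 + 0.333333·3.16667 = 5.33661.
E[X²] = 0.333333·40.6122 + 0.333333·75.504 + 0.333333·23.2222 = 46.4461.
Var(X) = E[X²] − (E[X])² = 46.4461 − 28.4794 = 17.9667.

17.967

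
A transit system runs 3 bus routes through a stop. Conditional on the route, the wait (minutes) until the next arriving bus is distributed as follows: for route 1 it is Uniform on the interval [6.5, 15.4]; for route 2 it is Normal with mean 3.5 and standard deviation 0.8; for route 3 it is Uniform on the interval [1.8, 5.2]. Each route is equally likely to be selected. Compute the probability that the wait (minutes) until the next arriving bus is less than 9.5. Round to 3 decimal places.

Conditional on each route, P(X < 9.5): 1: 0.337079; 2: 1; 3: 1.
By total probability, P(X < 9.5) = 0.333333·0.337079 + 0.333333·1 + 0.333333·1 = 0.779026.

0.779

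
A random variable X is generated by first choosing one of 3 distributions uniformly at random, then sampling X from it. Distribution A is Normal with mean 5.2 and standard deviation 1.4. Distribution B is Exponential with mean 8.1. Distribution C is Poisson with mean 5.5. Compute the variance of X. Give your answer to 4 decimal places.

26.0522

Per component, A: μ=5.2, E[X²]=29; B: μ=8.1, E[X²]=131.22; C: μ=5.5, E[X²]=35.75.
E[X] = 0.333333·5.2 + 0.333333·8.1 + 0.333333·5.5 = 6.26667.
E[X²] = 0.333333·29 + 0.333333·131.22 + 0.333333·35.75 = 65.3233.
Var(X) = E[X²] − (E[X])² = 65.3233 − 39.2711 = 26.0522.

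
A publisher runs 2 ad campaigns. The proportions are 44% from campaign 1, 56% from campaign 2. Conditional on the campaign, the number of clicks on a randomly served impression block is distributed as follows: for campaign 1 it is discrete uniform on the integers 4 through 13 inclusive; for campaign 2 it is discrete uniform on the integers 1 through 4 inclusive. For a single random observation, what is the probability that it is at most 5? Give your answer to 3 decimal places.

Conditional on each campaign, P(X ≤ 5): 1: 0.2; 2: 1.
By total probability, P(X ≤ 5) = 0.44·0.2 + 0.56·1 = 0.648.

0.648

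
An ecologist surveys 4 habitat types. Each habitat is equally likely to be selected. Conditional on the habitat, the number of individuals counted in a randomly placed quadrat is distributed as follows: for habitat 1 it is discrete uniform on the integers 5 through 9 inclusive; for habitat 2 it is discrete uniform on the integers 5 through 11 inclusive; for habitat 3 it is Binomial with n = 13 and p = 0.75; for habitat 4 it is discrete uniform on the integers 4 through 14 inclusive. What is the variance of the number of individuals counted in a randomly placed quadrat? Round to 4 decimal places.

Per component, 1: μ=7, E[X²]=51; 2: μ=8, E[X²]=68; 3: μ=9.75, E[X²]=97.5; 4: μ=9, E[X²]=91.
E[X] = 0.25·7 + 0.25·8 + 0.25·9.75 + 0.25·9 = 8.4375.
E[X²] = 0.25·51 + 0.25·68 + 0.25·97.5 + 0.25·91 = 76.875.
Var(X) = E[X²] − (E[X])² = 76.875 − 71.1914 = 5.68359.

5.6836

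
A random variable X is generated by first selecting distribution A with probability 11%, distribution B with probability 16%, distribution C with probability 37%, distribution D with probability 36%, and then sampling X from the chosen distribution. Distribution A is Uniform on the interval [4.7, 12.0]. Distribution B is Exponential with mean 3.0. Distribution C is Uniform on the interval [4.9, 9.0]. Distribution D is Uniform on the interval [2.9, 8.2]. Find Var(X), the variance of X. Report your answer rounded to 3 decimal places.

5.743

Per component, A: μ=8.35, E[X²]=74.1633; B: μ=3, E[X²]=18; C: μ=6.95, E[X²]=49.7033; D: μ=5.55, E[X²]=33.1433.
E[X] = 0.11·8.35 + 0.16·3 + 0.37·6.95 + 0.36·5.55 = 5.968.
E[X²] = 0.11·74.1633 + 0.16·18 + 0.37·49.7033 + 0.36·33.1433 = 41.3598.
Var(X) = E[X²] − (E[X])² = 41.3598 − 35.617 = 5.74278.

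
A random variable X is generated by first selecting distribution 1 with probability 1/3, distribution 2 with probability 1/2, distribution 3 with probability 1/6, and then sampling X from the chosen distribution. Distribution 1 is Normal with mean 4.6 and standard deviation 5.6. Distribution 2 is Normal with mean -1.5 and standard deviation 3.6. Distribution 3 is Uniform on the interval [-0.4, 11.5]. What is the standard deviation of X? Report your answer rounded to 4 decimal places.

Per component, 1: μ=4.6, E[X²]=52.52; 2: μ=-1.5, E[X²]=15.21; 3: μ=5.55, E[X²]=42.6033.
E[X] = 0.333333·4.6 + 0.5·-1.5 + 0.166667·5.55 = 1.70833.
E[X²] = 0.333333·52.52 + 0.5·15.21 + 0.166667·42.6033 = 32.2122.
Var(X) = E[X²] − (E[X])² = 32.2122 − 2.9184 = 29.2938.
SD(X) = √29.2938 = 5.41238.

5.4124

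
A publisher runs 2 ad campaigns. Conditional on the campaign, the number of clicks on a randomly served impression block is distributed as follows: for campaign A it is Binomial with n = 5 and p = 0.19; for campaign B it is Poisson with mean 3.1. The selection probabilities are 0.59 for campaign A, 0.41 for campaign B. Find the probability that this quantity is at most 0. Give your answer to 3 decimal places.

0.224

Conditional on each campaign, P(X ≤ 0): A: 0.348678; B: 0.0450492.
By total probability, P(X ≤ 0) = 0.59·0.348678 + 0.41·0.0450492 = 0.22419.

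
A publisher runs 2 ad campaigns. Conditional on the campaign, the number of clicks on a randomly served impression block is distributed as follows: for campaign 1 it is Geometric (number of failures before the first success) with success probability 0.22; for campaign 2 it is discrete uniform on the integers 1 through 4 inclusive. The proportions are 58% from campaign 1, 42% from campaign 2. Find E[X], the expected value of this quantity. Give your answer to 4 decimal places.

3.1064

Component means — 1: 3.54545; 2: 2.5.
E[X] = 0.58·3.54545 + 0.42·2.5 = 3.10636.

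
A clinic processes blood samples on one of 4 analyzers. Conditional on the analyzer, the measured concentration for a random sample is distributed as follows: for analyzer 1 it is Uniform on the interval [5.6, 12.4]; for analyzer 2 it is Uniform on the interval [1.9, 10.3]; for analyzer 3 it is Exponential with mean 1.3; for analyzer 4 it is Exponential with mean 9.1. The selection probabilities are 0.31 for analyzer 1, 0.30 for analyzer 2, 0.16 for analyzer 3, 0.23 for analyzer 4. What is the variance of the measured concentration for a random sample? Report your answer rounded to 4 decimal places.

Per component, 1: μ=9, E[X²]=84.8533; 2: μ=6.1, E[X²]=43.09; 3: μ=1.3, E[X²]=3.38; 4: μ=9.1, E[X²]=165.62.
E[X] = 0.31·9 + 0.3·6.1 + 0.16·1.3 + 0.23·9.1 = 6.921.
E[X²] = 0.31·84.8533 + 0.3·43.09 + 0.16·3.38 + 0.23·165.62 = 77.8649.
Var(X) = E[X²] − (E[X])² = 77.8649 − 47.9002 = 29.9647.

29.9647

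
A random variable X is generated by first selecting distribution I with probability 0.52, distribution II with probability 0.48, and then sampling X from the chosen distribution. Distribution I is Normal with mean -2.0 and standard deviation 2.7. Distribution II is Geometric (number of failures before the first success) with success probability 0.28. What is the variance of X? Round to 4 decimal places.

Per component, I: μ=-2, E[X²]=11.29; II: μ=2.57143, E[X²]=15.7959.
E[X] = 0.52·-2 + 0.48·2.57143 = 0.194286.
E[X²] = 0.52·11.29 + 0.48·15.7959 = 13.4528.
Var(X) = E[X²] − (E[X])² = 13.4528 − 0.0377469 = 13.4151.

13.4151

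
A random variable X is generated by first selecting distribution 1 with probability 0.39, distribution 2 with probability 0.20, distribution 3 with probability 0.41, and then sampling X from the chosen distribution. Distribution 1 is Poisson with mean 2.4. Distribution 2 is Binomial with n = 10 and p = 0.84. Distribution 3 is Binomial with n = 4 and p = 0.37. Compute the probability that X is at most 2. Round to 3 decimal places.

Conditional on each component, P(X ≤ 2): 1: 0.569709; 2: 1.42256e-05; 3: 0.853613.
By total probability, P(X ≤ 2) = 0.39·0.569709 + 0.2·1.42256e-05 + 0.41·0.853613 = 0.572171.

0.572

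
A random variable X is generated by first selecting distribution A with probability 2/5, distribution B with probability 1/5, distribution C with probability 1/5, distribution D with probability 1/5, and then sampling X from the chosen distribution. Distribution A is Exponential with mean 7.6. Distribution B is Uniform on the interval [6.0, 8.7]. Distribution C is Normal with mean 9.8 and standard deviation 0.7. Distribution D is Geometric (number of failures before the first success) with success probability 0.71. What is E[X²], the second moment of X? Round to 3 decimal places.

76.588

For each component E[X²] = Var + (mean)², giving A: 115.52; B: 54.63; C: 96.53; D: 0.742115.
Overall E[X²] = 0.4·115.52 + 0.2·54.63 + 0.2·96.53 + 0.2·0.742115 = 76.5884.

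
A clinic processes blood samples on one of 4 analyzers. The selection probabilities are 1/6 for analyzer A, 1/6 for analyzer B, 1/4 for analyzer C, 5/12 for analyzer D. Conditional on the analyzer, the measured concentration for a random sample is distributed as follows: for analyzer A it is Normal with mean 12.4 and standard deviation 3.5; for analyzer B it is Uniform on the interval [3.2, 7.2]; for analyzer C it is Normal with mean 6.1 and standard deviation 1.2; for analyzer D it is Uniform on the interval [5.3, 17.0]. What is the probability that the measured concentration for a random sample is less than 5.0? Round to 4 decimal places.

0.1228

Conditional on each analyzer, P(X < 5.0): A: 0.0172454; B: 0.45; C: 0.179659; D: 0.
By total probability, P(X < 5.0) = 0.166667·0.0172454 + 0.166667·0.45 + 0.25·0.179659 + 0.416667·0 = 0.122789.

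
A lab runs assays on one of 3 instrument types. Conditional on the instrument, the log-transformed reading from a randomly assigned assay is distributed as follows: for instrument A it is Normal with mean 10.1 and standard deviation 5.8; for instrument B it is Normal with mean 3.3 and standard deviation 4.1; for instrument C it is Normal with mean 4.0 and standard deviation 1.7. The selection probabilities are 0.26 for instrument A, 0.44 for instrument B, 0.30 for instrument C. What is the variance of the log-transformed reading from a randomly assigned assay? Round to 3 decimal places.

25.267

Per component, A: μ=10.1, E[X²]=135.65; B: μ=3.3, E[X²]=27.7; C: μ=4, E[X²]=18.89.
E[X] = 0.26·10.1 + 0.44·3.3 + 0.3·4 = 5.278.
E[X²] = 0.26·135.65 + 0.44·27.7 + 0.3·18.89 = 53.124.
Var(X) = E[X²] − (E[X])² = 53.124 − 27.8573 = 25.2667.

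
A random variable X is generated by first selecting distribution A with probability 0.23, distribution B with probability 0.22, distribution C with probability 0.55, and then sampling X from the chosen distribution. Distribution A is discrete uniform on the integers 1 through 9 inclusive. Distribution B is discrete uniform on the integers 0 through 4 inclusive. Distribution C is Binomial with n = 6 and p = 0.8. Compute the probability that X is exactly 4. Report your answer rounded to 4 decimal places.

Conditional on each component, P(X = 4): A: 0.111111; B: 0.2; C: 0.24576.
By total probability, P(X = 4) = 0.23·0.111111 + 0.22·0.2 + 0.55·0.24576 = 0.204724.

0.2047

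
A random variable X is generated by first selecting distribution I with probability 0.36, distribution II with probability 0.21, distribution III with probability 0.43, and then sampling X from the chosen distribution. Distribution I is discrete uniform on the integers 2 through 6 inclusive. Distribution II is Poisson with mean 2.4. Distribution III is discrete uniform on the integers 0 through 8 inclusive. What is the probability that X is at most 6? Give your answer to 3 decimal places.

Conditional on each component, P(X ≤ 6): I: 1; II: 0.988406; III: 0.777778.
By total probability, P(X ≤ 6) = 0.36·1 + 0.21·0.988406 + 0.43·0.777778 = 0.90201.

0.902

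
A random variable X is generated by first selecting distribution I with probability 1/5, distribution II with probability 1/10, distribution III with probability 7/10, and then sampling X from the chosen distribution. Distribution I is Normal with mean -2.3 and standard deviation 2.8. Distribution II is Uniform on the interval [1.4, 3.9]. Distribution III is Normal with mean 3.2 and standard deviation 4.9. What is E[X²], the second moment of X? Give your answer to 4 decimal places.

27.3553

For each component E[X²] = Var + (mean)², giving I: 13.13; II: 7.54333; III: 34.25.
Overall E[X²] = 0.2·13.13 + 0.1·7.54333 + 0.7·34.25 = 27.3553.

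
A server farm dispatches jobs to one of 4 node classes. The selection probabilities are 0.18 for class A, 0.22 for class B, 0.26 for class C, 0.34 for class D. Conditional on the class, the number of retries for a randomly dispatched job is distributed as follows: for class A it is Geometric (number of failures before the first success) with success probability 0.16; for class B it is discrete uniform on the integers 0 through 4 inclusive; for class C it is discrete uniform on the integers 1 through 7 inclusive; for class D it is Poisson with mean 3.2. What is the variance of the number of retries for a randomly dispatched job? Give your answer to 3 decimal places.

Per component, A: μ=5.25, E[X²]=60.375; B: μ=2, E[X²]=6; C: μ=4, E[X²]=20; D: μ=3.2, E[X²]=13.44.
E[X] = 0.18·5.25 + 0.22·2 + 0.26·4 + 0.34·3.2 = 3.513.
E[X²] = 0.18·60.375 + 0.22·6 + 0.26·20 + 0.34·13.44 = 21.9571.
Var(X) = E[X²] − (E[X])² = 21.9571 − 12.3412 = 9.61593.

9.616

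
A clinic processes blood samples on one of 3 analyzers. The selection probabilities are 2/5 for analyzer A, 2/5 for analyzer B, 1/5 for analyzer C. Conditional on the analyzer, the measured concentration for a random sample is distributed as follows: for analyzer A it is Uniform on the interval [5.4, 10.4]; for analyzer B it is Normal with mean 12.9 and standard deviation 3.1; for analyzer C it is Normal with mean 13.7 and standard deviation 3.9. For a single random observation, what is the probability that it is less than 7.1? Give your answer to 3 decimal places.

0.157

Conditional on each analyzer, P(X < 7.1): A: 0.34; B: 0.0306748; C: 0.0452937.
By total probability, P(X < 7.1) = 0.4·0.34 + 0.4·0.0306748 + 0.2·0.0452937 = 0.157329.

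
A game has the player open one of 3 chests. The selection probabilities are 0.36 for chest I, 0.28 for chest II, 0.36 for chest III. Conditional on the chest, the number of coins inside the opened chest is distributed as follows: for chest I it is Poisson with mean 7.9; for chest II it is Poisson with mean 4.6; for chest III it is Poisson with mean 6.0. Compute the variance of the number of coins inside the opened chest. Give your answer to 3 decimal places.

8.055

Per component, I: μ=7.9, E[X²]=70.31; II: μ=4.6, E[X²]=25.76; III: μ=6, E[X²]=42.
E[X] = 0.36·7.9 + 0.28·4.6 + 0.36·6 = 6.292.
E[X²] = 0.36·70.31 + 0.28·25.76 + 0.36·42 = 47.6444.
Var(X) = E[X²] − (E[X])² = 47.6444 − 39.5893 = 8.05514.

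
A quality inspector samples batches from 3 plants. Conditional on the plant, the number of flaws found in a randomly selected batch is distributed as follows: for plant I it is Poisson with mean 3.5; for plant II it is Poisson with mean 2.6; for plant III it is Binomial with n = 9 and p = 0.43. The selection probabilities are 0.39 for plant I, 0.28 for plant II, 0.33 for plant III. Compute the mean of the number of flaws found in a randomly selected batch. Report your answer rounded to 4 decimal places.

3.3701

Component means — I: 3.5; II: 2.6; III: 3.87.
E[X] = 0.39·3.5 + 0.28·2.6 + 0.33·3.87 = 3.3701.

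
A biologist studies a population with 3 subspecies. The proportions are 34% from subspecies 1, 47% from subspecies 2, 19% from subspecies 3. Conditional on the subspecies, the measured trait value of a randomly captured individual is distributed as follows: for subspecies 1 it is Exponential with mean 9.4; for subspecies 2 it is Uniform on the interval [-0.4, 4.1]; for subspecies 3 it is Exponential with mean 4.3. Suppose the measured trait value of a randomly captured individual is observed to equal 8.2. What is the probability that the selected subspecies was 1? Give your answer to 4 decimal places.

Likelihoods f(8.2 | ·): 1: 0.0444651; 2: 0; 3: 0.0345416.
Posterior ∝ prior × likelihood. Numerator for 1: 0.34·0.0444651 = 0.0151181.
Normalizing constant: 0.34·0.0444651 + 0.47·0 + 0.19·0.0345416 = 0.021681.
P(1 | observation) = 0.0151181 / 0.021681 = 0.697298.

0.6973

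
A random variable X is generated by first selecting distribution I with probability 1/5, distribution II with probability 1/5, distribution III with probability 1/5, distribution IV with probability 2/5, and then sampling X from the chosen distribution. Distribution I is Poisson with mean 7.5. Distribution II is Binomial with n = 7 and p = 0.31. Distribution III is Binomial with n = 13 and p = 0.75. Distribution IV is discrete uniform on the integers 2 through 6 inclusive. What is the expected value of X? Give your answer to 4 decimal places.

5.4840

Component means — I: 7.5; II: 2.17; III: 9.75; IV: 4.
E[X] = 0.2·7.5 + 0.2·2.17 + 0.2·9.75 + 0.4·4 = 5.484.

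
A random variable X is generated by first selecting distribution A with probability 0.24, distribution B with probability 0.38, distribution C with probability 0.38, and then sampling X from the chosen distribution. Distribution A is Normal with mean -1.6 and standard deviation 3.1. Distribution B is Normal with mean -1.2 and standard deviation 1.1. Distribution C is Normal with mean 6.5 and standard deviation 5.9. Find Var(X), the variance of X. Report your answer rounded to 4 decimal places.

Per component, A: μ=-1.6, E[X²]=12.17; B: μ=-1.2, E[X²]=2.65; C: μ=6.5, E[X²]=77.06.
E[X] = 0.24·-1.6 + 0.38·-1.2 + 0.38·6.5 = 1.63.
E[X²] = 0.24·12.17 + 0.38·2.65 + 0.38·77.06 = 33.2106.
Var(X) = E[X²] − (E[X])² = 33.2106 − 2.6569 = 30.5537.

30.5537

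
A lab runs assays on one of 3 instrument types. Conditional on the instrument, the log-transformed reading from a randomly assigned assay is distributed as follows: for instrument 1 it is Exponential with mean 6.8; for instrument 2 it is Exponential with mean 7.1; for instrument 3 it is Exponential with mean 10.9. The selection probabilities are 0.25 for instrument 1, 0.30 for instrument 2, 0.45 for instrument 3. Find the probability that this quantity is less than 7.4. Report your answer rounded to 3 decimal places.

Conditional on each instrument, P(X < 7.4): 1: 0.66319; 2: 0.647341; 3: 0.492825.
By total probability, P(X < 7.4) = 0.25·0.66319 + 0.3·0.647341 + 0.45·0.492825 = 0.581771.

0.582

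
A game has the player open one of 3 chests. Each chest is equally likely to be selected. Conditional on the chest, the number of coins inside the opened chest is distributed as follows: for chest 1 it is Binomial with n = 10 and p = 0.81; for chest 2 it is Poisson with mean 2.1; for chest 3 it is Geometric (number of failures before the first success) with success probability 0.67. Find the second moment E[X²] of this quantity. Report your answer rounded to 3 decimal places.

For each component E[X²] = Var + (mean)², giving 1: 67.149; 2: 6.51; 3: 0.977723.
Overall E[X²] = 0.333333·67.149 + 0.333333·6.51 + 0.333333·0.977723 = 24.8789.

24.879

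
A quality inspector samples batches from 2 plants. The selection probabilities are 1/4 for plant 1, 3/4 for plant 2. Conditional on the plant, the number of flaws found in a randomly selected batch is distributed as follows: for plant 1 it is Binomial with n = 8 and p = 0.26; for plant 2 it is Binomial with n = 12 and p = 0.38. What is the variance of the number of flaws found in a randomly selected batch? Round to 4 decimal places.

3.6584

Per component, 1: μ=2.08, E[X²]=5.8656; 2: μ=4.56, E[X²]=23.6208.
E[X] = 0.25·2.08 + 0.75·4.56 = 3.94.
E[X²] = 0.25·5.8656 + 0.75·23.6208 = 19.182.
Var(X) = E[X²] − (E[X])² = 19.182 − 15.5236 = 3.6584.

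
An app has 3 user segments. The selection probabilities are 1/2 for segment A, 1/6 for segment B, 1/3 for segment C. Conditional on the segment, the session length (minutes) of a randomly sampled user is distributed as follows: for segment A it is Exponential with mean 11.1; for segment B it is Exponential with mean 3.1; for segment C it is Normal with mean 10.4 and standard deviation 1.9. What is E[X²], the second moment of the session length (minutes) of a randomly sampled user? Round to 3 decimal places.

163.670

For each component E[X²] = Var + (mean)², giving A: 246.42; B: 19.22; C: 111.77.
Overall E[X²] = 0.5·246.42 + 0.166667·19.22 + 0.333333·111.77 = 163.67.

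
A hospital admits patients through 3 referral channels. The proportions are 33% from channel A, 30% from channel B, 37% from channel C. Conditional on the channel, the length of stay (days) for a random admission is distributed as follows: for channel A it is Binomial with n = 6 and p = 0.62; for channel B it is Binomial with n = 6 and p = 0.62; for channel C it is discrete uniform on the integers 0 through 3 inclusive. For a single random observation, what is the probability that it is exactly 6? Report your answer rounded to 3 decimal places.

0.036

Conditional on each channel, P(X = 6): A: 0.0568002; B: 0.0568002; C: 0.
By total probability, P(X = 6) = 0.33·0.0568002 + 0.3·0.0568002 + 0.37·0 = 0.0357841.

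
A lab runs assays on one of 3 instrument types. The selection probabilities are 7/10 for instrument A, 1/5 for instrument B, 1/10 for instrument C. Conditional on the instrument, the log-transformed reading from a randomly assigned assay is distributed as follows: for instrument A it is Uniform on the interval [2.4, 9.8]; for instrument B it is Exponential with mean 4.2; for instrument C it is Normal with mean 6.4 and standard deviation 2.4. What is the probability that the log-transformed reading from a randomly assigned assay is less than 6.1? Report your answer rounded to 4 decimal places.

Conditional on each instrument, P(X < 6.1): A: 0.5; B: 0.765988; C: 0.450262.
By total probability, P(X < 6.1) = 0.7·0.5 + 0.2·0.765988 + 0.1·0.450262 = 0.548224.

0.5482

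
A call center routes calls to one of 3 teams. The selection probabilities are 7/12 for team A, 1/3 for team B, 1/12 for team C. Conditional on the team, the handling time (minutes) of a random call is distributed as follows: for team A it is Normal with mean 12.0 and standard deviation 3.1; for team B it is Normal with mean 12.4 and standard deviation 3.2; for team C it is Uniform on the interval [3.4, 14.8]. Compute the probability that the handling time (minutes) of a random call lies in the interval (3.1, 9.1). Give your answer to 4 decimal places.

0.1922

Conditional on each team, P(3.1 < X < 9.1): A: 0.172723; B: 0.149383; C: 0.5.
By total probability, P(3.1 < X < 9.1) = 0.583333·0.172723 + 0.333333·0.149383 + 0.0833333·0.5 = 0.192216.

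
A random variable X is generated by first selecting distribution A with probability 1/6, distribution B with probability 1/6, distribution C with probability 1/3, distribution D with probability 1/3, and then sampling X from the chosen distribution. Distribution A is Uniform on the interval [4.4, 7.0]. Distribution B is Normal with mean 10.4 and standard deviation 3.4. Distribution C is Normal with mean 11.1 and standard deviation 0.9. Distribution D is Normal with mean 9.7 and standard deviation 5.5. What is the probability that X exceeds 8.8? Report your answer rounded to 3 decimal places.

0.633

Conditional on each component, P(X > 8.8): A: 0; B: 0.681033; C: 0.994699; D: 0.564991.
By total probability, P(X > 8.8) = 0.166667·0 + 0.166667·0.681033 + 0.333333·0.994699 + 0.333333·0.564991 = 0.633402.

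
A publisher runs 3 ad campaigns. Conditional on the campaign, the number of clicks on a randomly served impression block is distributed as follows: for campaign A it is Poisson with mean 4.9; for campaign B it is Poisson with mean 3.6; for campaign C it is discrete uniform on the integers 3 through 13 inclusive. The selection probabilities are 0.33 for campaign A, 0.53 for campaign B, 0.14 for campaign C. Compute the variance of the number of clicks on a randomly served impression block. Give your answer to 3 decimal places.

7.101

Per component, A: μ=4.9, E[X²]=28.91; B: μ=3.6, E[X²]=16.56; C: μ=8, E[X²]=74.
E[X] = 0.33·4.9 + 0.53·3.6 + 0.14·8 = 4.645.
E[X²] = 0.33·28.91 + 0.53·16.56 + 0.14·74 = 28.6771.
Var(X) = E[X²] − (E[X])² = 28.6771 − 21.576 = 7.10107.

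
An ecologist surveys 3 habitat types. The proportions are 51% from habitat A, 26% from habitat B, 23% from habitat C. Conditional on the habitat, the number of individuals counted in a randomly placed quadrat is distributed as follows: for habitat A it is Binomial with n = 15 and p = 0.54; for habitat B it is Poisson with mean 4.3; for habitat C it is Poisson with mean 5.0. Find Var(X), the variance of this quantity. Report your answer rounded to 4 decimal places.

7.2396

Per component, A: μ=8.1, E[X²]=69.336; B: μ=4.3, E[X²]=22.79; C: μ=5, E[X²]=30.
E[X] = 0.51·8.1 + 0.26·4.3 + 0.23·5 = 6.399.
E[X²] = 0.51·69.336 + 0.26·22.79 + 0.23·30 = 48.1868.
Var(X) = E[X²] − (E[X])² = 48.1868 − 40.9472 = 7.23956.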